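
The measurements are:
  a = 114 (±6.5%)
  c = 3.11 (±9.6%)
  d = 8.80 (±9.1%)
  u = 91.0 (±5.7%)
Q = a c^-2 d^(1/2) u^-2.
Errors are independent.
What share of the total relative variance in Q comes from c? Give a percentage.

65.6%

(δQ/Q)² = (1·δa/a)² + (-2·δc/c)² + (½·δd/d)² + (-2·δu/u)²
  a term: (1×0.0650)² = 0.00423
  c term: (-2×0.0960)² = 0.0369
  d term: (0.5×0.0910)² = 0.00207
  u term: (-2×0.0570)² = 0.0130
Total = 0.0562. Share from c = 0.0369/0.0562 = 0.656.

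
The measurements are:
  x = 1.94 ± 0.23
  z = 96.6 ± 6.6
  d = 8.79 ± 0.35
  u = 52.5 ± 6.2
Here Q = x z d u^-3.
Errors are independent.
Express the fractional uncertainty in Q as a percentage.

38.2%

Since Q is a product/quotient, work with relative uncertainties:
  (1·δx/x)² = (1×0.119)² = 0.0141;  (1·δz/z)² = (1×0.0683)² = 0.00467;  (1·δd/d)² = (1×0.0398)² = 0.00159;  (-3·δu/u)² = (-3×0.118)² = 0.126
δQ/Q = √(0.146) = 0.382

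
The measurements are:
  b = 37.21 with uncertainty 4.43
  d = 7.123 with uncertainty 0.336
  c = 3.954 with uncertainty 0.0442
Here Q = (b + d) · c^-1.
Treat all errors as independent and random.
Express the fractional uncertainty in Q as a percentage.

Let u = b + d = 44.33. δu = √(δb² + δd²) = √(19.6 + 0.113) = 4.44, so δu/u = 0.100.
Q is then a monomial in u, c:
δQ/Q = √((δu/u)² + (-1·δc/c)²) = √(0.0100 + 0.000125) = 0.101

10.1%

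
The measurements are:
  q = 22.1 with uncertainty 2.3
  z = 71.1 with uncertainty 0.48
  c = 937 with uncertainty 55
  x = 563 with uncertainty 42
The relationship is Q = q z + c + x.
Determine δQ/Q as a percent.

5.79%

Let p = q·z = 1570. δp/p = √((1·δq/q)² + (1·δz/z)²) = √(0.0108 + 4.56e-05) = 0.104, so δp = 164.
Q = p + c + x: δQ = √(δp² + δc² + δx²) = √(26900 + 3020 + 1760) = 178
Q = 3070, so δQ/Q = 178/3070 = 0.0579.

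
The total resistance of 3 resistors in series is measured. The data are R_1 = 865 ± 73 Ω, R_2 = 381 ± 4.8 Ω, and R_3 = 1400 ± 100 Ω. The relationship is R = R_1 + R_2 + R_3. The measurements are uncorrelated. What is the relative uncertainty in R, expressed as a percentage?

For a sum/difference, combine absolute errors in quadrature:
  (δR_1)² = 5330;  (δR_2)² = 23.0;  (δR_3)² = 10000
δR = √(15400) = 124 Ω
R = 2650 Ω, so δR/R = 124/2650 = 0.0468.

4.68%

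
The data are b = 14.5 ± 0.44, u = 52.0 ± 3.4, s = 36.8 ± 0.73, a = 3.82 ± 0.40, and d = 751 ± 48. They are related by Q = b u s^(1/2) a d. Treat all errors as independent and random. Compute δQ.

For a monomial Q ∝ b, u, s^(1/2), a, d, fractional errors add in quadrature:
  (1·δb/b)² = (1×0.0303)² = 0.000921;  (1·δu/u)² = (1×0.0654)² = 0.00428;  (½·δs/s)² = (0.5×0.0198)² = 9.84e-05;  (1·δa/a)² = (1×0.105)² = 0.0110;  (1·δd/d)² = (1×0.0639)² = 0.00409
δQ/Q = √(0.0203) = 0.143
Q = 1.31e+07, so δQ = 0.143 × 1.31e+07 = 1.87e+06.

1.87e+06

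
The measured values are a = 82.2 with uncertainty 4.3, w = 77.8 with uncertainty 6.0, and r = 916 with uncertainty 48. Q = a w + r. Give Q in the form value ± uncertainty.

7310 ± 598

Let p = a·w = 6400. δp/p = √((1·δa/a)² + (1·δw/w)²) = √(0.00274 + 0.00595) = 0.0932, so δp = 596.
Q = p + r: δQ = √(δp² + δr²) = √(3.55e+05 + 2300) = 598
Q = 7310.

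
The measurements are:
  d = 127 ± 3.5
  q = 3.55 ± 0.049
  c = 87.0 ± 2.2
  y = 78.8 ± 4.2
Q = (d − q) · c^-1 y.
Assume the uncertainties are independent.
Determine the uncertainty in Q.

7.32

Let u = d − q = 123. δu = √(δd² + δq²) = √(12.2 + 0.00240) = 3.50, so δu/u = 0.0284.
Q is then a monomial in u, c, y:
δQ/Q = √((δu/u)² + (-1·δc/c)² + (1·δy/y)²) = √(0.000804 + 0.000639 + 0.00284) = 0.0655
Q = 112, so δQ = 0.0655 × 112 = 7.32.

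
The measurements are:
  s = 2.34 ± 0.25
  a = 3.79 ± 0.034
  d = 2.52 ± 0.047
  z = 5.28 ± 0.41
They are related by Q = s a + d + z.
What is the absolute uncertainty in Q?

1.04

Let p = s·a = 8.87. δp/p = √((1·δs/s)² + (1·δa/a)²) = √(0.0114 + 8.05e-05) = 0.107, so δp = 0.951.
Q = p + d + z: δQ = √(δp² + δd² + δz²) = √(0.904 + 0.00221 + 0.168) = 1.04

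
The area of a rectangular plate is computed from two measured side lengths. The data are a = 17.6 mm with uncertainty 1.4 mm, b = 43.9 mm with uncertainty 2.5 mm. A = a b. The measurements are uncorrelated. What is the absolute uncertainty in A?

Products/powers → add relative errors in quadrature, weighted by exponent:
  (1·δa/a)² = (1×0.0795)² = 0.00633;  (1·δb/b)² = (1×0.0569)² = 0.00324
δA/A = √(0.00957) = 0.0978
A = 773 mm^2, so δA = 0.0978 × 773 = 75.6 mm^2.

75.6 mm^2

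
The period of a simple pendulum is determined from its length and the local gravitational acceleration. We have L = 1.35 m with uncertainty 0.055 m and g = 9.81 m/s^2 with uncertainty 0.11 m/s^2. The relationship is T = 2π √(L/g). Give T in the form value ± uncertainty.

T is a product of powers, so relative uncertainties combine in quadrature:
  (½·δL/L)² = (0.5×0.0407)² = 0.000415;  (−½·δg/g)² = (-0.5×0.0112)² = 3.14e-05
δT/T = √(0.000446) = 0.0211
T = 2.33 s, so δT = 0.0211 × 2.33 = 0.0492 s.

2.33 ± 0.0492 s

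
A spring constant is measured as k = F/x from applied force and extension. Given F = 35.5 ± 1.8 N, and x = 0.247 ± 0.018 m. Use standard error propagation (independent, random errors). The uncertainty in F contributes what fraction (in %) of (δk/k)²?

32.6%

(δk/k)² = (1·δF/F)² + (-1·δx/x)²
  F term: (1×0.0507)² = 0.00257
  x term: (-1×0.0729)² = 0.00531
Total = 0.00788. Share from F = 0.00257/0.00788 = 0.326.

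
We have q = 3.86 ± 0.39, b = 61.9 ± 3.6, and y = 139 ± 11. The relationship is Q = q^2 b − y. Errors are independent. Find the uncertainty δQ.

Let p = q^2·b = 922. δp/p = √((2·δq/q)² + (1·δb/b)²) = √(0.0408 + 0.00338) = 0.210, so δp = 194.
Q = p − y: δQ = √(δp² + δy²) = √(37600 + 121) = 194

194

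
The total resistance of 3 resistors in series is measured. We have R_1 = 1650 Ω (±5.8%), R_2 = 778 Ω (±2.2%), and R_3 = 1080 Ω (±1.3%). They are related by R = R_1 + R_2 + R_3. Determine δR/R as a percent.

Each term contributes (cᵢ δxᵢ)² to (δR)²:
  (δR_1)² = 9160;  (δR_2)² = 293;  (δR_3)² = 197
δR = √(9650) = 98.2 Ω
R = 3510 Ω, so δR/R = 98.2/3510 = 0.0280.

2.80%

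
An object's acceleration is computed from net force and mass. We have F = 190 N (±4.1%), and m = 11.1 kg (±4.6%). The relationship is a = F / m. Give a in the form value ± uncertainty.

17.1 ± 1.05 m/s^2

Each factor contributes (exponent × relative error)² to (δa/a)²:
  (1·δF/F)² = (1×0.0410)² = 0.00168;  (-1·δm/m)² = (-1×0.0460)² = 0.00212
δa/a = √(0.00380) = 0.0616
a = 17.1 m/s^2, so δa = 0.0616 × 17.1 = 1.05 m/s^2.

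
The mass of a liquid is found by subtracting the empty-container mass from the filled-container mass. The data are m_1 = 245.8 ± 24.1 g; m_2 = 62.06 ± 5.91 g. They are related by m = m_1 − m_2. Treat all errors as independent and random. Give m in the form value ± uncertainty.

Absolute uncertainties add in quadrature for a linear combination:
  (δm_1)² = 581;  (δm_2)² = 34.9
δm = √(616) = 24.8 g
m = 183.7 g.

183.7 ± 24.8 g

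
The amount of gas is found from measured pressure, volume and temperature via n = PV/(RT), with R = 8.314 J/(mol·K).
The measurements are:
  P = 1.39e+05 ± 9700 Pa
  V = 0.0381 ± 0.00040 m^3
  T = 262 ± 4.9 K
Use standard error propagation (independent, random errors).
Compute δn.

Each factor contributes (exponent × relative error)² to (δn/n)²:
  (1·δP/P)² = (1×0.0698)² = 0.00487;  (1·δV/V)² = (1×0.0105)² = 0.000110;  (-1·δT/T)² = (-1×0.0187)² = 0.000350
δn/n = √(0.00533) = 0.0730
n = 2.43 mol, so δn = 0.0730 × 2.43 = 0.177 mol.

0.177 mol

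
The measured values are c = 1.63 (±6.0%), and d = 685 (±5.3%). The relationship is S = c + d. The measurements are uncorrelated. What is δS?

Sums and differences: (δS)² = Σ (cᵢ δxᵢ)².
  (δc)² = 0.00956;  (δd)² = 1320
δS = √(1320) = 36.3

36.3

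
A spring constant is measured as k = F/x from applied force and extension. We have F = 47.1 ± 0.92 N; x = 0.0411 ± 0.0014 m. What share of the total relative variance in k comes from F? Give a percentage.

24.7%

(δk/k)² = (1·δF/F)² + (-1·δx/x)²
  F term: (1×0.0195)² = 0.000382
  x term: (-1×0.0341)² = 0.00116
Total = 0.00154. Share from F = 0.000382/0.00154 = 0.247.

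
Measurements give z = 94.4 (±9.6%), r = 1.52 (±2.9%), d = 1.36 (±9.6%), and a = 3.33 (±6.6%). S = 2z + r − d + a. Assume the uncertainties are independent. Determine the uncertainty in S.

Absolute uncertainties add in quadrature for a linear combination:
  (2·δz)² = 329;  (δr)² = 0.00194;  (δd)² = 0.0170;  (δa)² = 0.0483
δS = √(329) = 18.1

18.1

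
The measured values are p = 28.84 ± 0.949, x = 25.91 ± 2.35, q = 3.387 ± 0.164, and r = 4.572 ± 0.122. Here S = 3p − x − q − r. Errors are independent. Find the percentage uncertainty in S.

7.02%

Each term contributes (cᵢ δxᵢ)² to (δS)²:
  (3·δp)² = 8.11;  (δx)² = 5.52;  (δq)² = 0.0269;  (δr)² = 0.0149
δS = √(13.7) = 3.70
S = 52.65, so δS/S = 3.70/52.65 = 0.0702.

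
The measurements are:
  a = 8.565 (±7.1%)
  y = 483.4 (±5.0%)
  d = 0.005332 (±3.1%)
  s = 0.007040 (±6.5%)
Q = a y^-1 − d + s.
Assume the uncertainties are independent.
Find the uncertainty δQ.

0.00161

Let p = a·y^-1 = 0.01772. δp/p = √((1·δa/a)² + (-1·δy/y)²) = √(0.00504 + 0.00250) = 0.0868, so δp = 0.00154.
Q = p − d + s: δQ = √(δp² + δd² + δs²) = √(2.37e-06 + 2.73e-08 + 2.09e-07) = 0.00161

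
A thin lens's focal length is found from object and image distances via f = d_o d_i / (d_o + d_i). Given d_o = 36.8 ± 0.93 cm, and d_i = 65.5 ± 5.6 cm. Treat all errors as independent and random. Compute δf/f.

∂f/∂d_o = (d_i/(d_o+d_i))² = 0.410;  ∂f/∂d_i = (d_o/(d_o+d_i))² = 0.129
δf = √((∂f/∂d_o · δd_o)² + (∂f/∂d_i · δd_i)²) = √(0.145 + 0.525) = 0.819 cm
f = 23.6 cm, so δf/f = 0.819/23.6 = 0.0348.

0.0348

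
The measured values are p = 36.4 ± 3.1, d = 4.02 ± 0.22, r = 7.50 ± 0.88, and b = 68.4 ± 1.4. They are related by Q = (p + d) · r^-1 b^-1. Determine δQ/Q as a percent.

Let u = p + d = 40.4. δu = √(δp² + δd²) = √(9.61 + 0.0484) = 3.11, so δu/u = 0.0769.
Q is then a monomial in u, r, b:
δQ/Q = √((δu/u)² + (-1·δr/r)² + (-1·δb/b)²) = √(0.00591 + 0.0138 + 0.000419) = 0.142

14.2%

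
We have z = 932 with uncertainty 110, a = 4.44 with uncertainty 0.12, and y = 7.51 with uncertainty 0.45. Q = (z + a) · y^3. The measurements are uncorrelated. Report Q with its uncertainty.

Let u = z + a = 936. δu = √(δz² + δa²) = √(12100 + 0.0144) = 110, so δu/u = 0.117.
Q is then a monomial in u, y:
δQ/Q = √((δu/u)² + (3·δy/y)²) = √(0.0138 + 0.0323) = 0.215
Q = 3.97e+05, so δQ = 0.215 × 3.97e+05 = 85200.

(3.97 ± 0.852) × 10^5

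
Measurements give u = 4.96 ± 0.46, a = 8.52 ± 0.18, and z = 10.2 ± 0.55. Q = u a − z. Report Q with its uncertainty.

32.1 ± 4.06

Let p = u·a = 42.3. δp/p = √((1·δu/u)² + (1·δa/a)²) = √(0.00860 + 0.000446) = 0.0951, so δp = 4.02.
Q = p − z: δQ = √(δp² + δz²) = √(16.2 + 0.303) = 4.06
Q = 32.1.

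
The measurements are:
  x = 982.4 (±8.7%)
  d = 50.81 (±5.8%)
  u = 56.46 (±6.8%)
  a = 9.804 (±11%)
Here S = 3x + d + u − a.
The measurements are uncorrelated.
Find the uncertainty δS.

Absolute uncertainties add in quadrature for a linear combination:
  (3·δx)² = 65700;  (δd)² = 8.68;  (δu)² = 14.7;  (δa)² = 1.16
δS = √(65800) = 256

256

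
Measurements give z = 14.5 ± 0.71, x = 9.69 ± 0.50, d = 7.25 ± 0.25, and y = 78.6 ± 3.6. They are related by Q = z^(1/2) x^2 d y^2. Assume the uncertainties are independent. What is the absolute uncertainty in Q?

Products/powers → add relative errors in quadrature, weighted by exponent:
  (½·δz/z)² = (0.5×0.0490)² = 0.000599;  (2·δx/x)² = (2×0.0516)² = 0.0107;  (1·δd/d)² = (1×0.0345)² = 0.00119;  (2·δy/y)² = (2×0.0458)² = 0.00839
δQ/Q = √(0.0208) = 0.144
Q = 1.6e+07, so δQ = 0.144 × 1.6e+07 = 2.31e+06.

2.31e+06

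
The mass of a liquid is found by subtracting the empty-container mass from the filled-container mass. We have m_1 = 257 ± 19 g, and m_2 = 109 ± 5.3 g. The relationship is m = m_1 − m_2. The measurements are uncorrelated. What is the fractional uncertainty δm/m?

0.133

Sums and differences: (δm)² = Σ (cᵢ δxᵢ)².
  (δm_1)² = 361;  (δm_2)² = 28.1
δm = √(389) = 19.7 g
m = 148 g, so δm/m = 19.7/148 = 0.133.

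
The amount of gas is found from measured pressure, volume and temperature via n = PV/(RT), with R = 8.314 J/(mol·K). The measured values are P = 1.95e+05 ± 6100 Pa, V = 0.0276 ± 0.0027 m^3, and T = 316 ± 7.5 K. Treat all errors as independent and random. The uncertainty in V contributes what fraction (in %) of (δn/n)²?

86.1%

(δn/n)² = (1·δP/P)² + (1·δV/V)² + (-1·δT/T)²
  P term: (1×0.0313)² = 0.000979
  V term: (1×0.0978)² = 0.00957
  T term: (-1×0.0237)² = 0.000563
Total = 0.0111. Share from V = 0.00957/0.0111 = 0.861.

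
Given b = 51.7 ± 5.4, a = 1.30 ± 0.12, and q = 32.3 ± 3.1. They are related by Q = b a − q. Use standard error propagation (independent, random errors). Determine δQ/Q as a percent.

Let p = b·a = 67.2. δp/p = √((1·δb/b)² + (1·δa/a)²) = √(0.0109 + 0.00852) = 0.139, so δp = 9.37.
Q = p − q: δQ = √(δp² + δq²) = √(87.8 + 9.61) = 9.87
Q = 34.9, so δQ/Q = 9.87/34.9 = 0.283.

28.3%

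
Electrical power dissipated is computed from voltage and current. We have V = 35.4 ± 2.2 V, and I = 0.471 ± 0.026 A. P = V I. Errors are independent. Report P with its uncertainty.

P is a product of powers, so relative uncertainties combine in quadrature:
  (1·δV/V)² = (1×0.0621)² = 0.00386;  (1·δI/I)² = (1×0.0552)² = 0.00305
δP/P = √(0.00691) = 0.0831
P = 16.7 W, so δP = 0.0831 × 16.7 = 1.39 W.

16.7 ± 1.39 W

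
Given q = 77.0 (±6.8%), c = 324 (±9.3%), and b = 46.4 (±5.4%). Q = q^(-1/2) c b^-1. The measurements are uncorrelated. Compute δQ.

0.0898

Q is a product of powers, so relative uncertainties combine in quadrature:
  (−½·δq/q)² = (-0.5×0.0680)² = 0.00116;  (1·δc/c)² = (1×0.0930)² = 0.00865;  (-1·δb/b)² = (-1×0.0540)² = 0.00292
δQ/Q = √(0.0127) = 0.113
Q = 0.796, so δQ = 0.113 × 0.796 = 0.0898.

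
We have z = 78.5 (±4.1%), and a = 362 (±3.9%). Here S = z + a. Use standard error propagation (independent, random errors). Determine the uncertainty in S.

S is a linear combination, so absolute uncertainties add in quadrature:
  (δz)² = 10.4;  (δa)² = 199
δS = √(210) = 14.5

14.5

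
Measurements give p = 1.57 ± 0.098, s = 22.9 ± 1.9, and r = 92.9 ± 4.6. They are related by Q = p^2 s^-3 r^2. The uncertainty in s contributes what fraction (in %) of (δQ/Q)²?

(δQ/Q)² = (2·δp/p)² + (-3·δs/s)² + (2·δr/r)²
  p term: (2×0.0624)² = 0.0156
  s term: (-3×0.0830)² = 0.0620
  r term: (2×0.0495)² = 0.00981
Total = 0.0873. Share from s = 0.0620/0.0873 = 0.709.

70.9%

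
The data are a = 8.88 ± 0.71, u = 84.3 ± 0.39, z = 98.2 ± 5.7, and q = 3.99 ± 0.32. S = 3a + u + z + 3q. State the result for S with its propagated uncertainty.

Each term contributes (cᵢ δxᵢ)² to (δS)²:
  (3·δa)² = 4.54;  (δu)² = 0.152;  (δz)² = 32.5;  (3·δq)² = 0.922
δS = √(38.1) = 6.17
S = 221.

221 ± 6.17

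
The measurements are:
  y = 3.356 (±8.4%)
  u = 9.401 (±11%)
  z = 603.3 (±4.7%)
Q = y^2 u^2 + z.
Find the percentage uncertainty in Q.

17.3%

Let p = y^2·u^2 = 995.4. δp/p = √((2·δy/y)² + (2·δu/u)²) = √(0.0282 + 0.0484) = 0.277, so δp = 276.
Q = p + z: δQ = √(δp² + δz²) = √(75900 + 804) = 277
Q = 1599, so δQ/Q = 277/1599 = 0.173.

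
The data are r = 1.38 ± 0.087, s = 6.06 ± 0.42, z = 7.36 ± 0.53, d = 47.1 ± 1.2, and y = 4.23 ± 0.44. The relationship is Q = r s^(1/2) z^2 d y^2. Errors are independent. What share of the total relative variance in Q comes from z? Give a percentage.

29.7%

(δQ/Q)² = (1·δr/r)² + (½·δs/s)² + (2·δz/z)² + (1·δd/d)² + (2·δy/y)²
  r term: (1×0.0630)² = 0.00397
  s term: (0.5×0.0693)² = 0.00120
  z term: (2×0.0720)² = 0.0207
  d term: (1×0.0255)² = 0.000649
  y term: (2×0.104)² = 0.0433
Total = 0.0698. Share from z = 0.0207/0.0698 = 0.297.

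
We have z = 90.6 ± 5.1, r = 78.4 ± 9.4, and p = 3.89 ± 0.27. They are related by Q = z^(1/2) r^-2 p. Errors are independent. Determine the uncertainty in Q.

0.00151

Each factor contributes (exponent × relative error)² to (δQ/Q)²:
  (½·δz/z)² = (0.5×0.0563)² = 0.000792;  (-2·δr/r)² = (-2×0.120)² = 0.0575;  (1·δp/p)² = (1×0.0694)² = 0.00482
δQ/Q = √(0.0631) = 0.251
Q = 0.00602, so δQ = 0.251 × 0.00602 = 0.00151.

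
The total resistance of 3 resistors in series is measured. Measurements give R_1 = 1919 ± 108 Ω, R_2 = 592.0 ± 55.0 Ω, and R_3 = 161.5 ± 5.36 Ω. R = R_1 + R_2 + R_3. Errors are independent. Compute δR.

121 Ω

Sums and differences: (δR)² = Σ (cᵢ δxᵢ)².
  (δR_1)² = 11700;  (δR_2)² = 3020;  (δR_3)² = 28.7
δR = √(14700) = 121 Ω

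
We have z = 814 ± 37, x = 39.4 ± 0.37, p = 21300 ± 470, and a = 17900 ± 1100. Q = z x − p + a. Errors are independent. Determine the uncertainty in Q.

Let w = z·x = 32100. δw/w = √((1·δz/z)² + (1·δx/x)²) = √(0.00207 + 8.82e-05) = 0.0464, so δw = 1490.
Q = w − p + a: δQ = √(δw² + δp² + δa²) = √(2.22e+06 + 2.21e+05 + 1.21e+06) = 1910

1910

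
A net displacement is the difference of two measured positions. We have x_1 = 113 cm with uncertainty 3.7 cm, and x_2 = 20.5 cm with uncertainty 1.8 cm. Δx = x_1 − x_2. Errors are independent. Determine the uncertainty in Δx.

Δx is a linear combination, so absolute uncertainties add in quadrature:
  (δx_1)² = 13.7;  (δx_2)² = 3.24
δΔx = √(16.9) = 4.11 cm

4.11 cm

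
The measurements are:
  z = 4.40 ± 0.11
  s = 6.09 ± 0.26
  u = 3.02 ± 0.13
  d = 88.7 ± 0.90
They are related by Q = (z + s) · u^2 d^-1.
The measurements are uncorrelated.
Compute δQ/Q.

0.0908

Let w = z + s = 10.5. δw = √(δz² + δs²) = √(0.0121 + 0.0676) = 0.282, so δw/w = 0.0269.
Q is then a monomial in w, u, d:
δQ/Q = √((δw/w)² + (2·δu/u)² + (-1·δd/d)²) = √(0.000724 + 0.00741 + 0.000103) = 0.0908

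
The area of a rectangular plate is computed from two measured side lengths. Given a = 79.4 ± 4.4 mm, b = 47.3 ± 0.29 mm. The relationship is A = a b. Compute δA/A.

0.0558

Relative error in a monomial: (δA/A)² = Σ (nᵢ · δxᵢ/xᵢ)².
  (1·δa/a)² = (1×0.0554)² = 0.00307;  (1·δb/b)² = (1×0.00613)² = 3.76e-05
δA/A = √(0.00311) = 0.0558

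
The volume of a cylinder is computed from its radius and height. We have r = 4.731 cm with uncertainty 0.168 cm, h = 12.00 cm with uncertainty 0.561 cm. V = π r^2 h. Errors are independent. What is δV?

71.7 cm^3

Since V is a product/quotient, work with relative uncertainties:
  (2·δr/r)² = (2×0.0355)² = 0.00504;  (1·δh/h)² = (1×0.0468)² = 0.00219
δV/V = √(0.00723) = 0.0850
V = 843.8 cm^3, so δV = 0.0850 × 843.8 = 71.7 cm^3.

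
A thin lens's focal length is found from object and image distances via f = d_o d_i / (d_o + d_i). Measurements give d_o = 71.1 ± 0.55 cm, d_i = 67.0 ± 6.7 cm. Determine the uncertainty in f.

∂f/∂d_o = (d_i/(d_o+d_i))² = 0.235;  ∂f/∂d_i = (d_o/(d_o+d_i))² = 0.265
δf = √((∂f/∂d_o · δd_o)² + (∂f/∂d_i · δd_i)²) = √(0.0168 + 3.15) = 1.78 cm

1.78 cm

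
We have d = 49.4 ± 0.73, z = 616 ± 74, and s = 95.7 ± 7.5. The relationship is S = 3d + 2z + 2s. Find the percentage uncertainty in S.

9.47%

Sums and differences: (δS)² = Σ (cᵢ δxᵢ)².
  (3·δd)² = 4.80;  (2·δz)² = 21900;  (2·δs)² = 225
δS = √(22100) = 149
S = 1570, so δS/S = 149/1570 = 0.0947.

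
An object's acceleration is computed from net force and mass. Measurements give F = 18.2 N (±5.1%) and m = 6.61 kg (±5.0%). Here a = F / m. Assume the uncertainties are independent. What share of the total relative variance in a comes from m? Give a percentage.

49.0%

(δa/a)² = (1·δF/F)² + (-1·δm/m)²
  F term: (1×0.0510)² = 0.00260
  m term: (-1×0.0500)² = 0.00250
Total = 0.00510. Share from m = 0.00250/0.00510 = 0.490.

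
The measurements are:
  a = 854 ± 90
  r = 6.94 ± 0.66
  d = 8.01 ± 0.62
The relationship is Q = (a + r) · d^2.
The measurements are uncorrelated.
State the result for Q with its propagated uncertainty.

Let u = a + r = 861. δu = √(δa² + δr²) = √(8100 + 0.436) = 90.0, so δu/u = 0.105.
Q is then a monomial in u, d:
δQ/Q = √((δu/u)² + (2·δd/d)²) = √(0.0109 + 0.0240) = 0.187
Q = 55200, so δQ = 0.187 × 55200 = 10300.

55200 ± 10300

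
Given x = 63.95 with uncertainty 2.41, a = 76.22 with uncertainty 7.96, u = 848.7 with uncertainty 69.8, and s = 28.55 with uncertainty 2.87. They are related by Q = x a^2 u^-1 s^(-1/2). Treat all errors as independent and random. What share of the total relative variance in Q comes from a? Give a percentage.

80.3%

(δQ/Q)² = (1·δx/x)² + (2·δa/a)² + (-1·δu/u)² + (−½·δs/s)²
  x term: (1×0.0377)² = 0.00142
  a term: (2×0.104)² = 0.0436
  u term: (-1×0.0822)² = 0.00676
  s term: (-0.5×0.101)² = 0.00253
Total = 0.0543. Share from a = 0.0436/0.0543 = 0.803.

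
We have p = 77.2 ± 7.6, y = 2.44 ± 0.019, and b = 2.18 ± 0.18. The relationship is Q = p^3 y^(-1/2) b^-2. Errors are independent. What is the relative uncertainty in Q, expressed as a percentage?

Products/powers → add relative errors in quadrature, weighted by exponent:
  (3·δp/p)² = (3×0.0984)² = 0.0872;  (−½·δy/y)² = (-0.5×0.00779)² = 1.52e-05;  (-2·δb/b)² = (-2×0.0826)² = 0.0273
δQ/Q = √(0.115) = 0.338

33.8%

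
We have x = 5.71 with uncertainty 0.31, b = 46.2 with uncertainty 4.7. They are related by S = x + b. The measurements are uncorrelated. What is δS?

4.71

Absolute uncertainties add in quadrature for a linear combination:
  (δx)² = 0.0961;  (δb)² = 22.1
δS = √(22.2) = 4.71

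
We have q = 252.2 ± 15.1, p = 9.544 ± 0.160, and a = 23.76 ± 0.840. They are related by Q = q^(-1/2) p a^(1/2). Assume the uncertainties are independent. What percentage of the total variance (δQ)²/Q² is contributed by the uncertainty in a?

(δQ/Q)² = (−½·δq/q)² + (1·δp/p)² + (½·δa/a)²
  q term: (-0.5×0.0599)² = 0.000896
  p term: (1×0.0168)² = 0.000281
  a term: (0.5×0.0354)² = 0.000312
Total = 0.00149. Share from a = 0.000312/0.00149 = 0.210.

21.0%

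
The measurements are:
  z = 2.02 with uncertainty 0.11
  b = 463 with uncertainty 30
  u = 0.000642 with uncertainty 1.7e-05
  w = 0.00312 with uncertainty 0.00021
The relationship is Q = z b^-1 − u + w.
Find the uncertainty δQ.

Let p = z·b^-1 = 0.00436. δp/p = √((1·δz/z)² + (-1·δb/b)²) = √(0.00297 + 0.00420) = 0.0846, so δp = 0.000369.
Q = p − u + w: δQ = √(δp² + δu² + δw²) = √(1.36e-07 + 2.89e-10 + 4.41e-08) = 0.000425

0.000425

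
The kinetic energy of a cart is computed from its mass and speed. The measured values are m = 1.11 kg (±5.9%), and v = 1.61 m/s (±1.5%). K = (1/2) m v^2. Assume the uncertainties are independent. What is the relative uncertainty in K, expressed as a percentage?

6.62%

For a monomial K ∝ m, v^2, fractional errors add in quadrature:
  (1·δm/m)² = (1×0.0590)² = 0.00348;  (2·δv/v)² = (2×0.0150)² = 0.000900
δK/K = √(0.00438) = 0.0662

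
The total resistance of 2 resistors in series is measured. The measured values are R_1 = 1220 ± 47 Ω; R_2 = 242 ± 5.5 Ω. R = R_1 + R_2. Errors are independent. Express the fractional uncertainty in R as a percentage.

3.24%

Each term contributes (cᵢ δxᵢ)² to (δR)²:
  (δR_1)² = 2210;  (δR_2)² = 30.2
δR = √(2240) = 47.3 Ω
R = 1460 Ω, so δR/R = 47.3/1460 = 0.0324.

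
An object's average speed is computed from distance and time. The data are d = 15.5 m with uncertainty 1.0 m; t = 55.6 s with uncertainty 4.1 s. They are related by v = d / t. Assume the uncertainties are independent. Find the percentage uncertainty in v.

9.80%

Relative error in a monomial: (δv/v)² = Σ (nᵢ · δxᵢ/xᵢ)².
  (1·δd/d)² = (1×0.0645)² = 0.00416;  (-1·δt/t)² = (-1×0.0737)² = 0.00544
δv/v = √(0.00960) = 0.0980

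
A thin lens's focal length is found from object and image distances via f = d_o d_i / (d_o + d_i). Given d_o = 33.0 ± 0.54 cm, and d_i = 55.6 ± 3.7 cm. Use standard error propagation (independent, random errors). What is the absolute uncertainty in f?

0.556 cm

∂f/∂d_o = (d_i/(d_o+d_i))² = 0.394;  ∂f/∂d_i = (d_o/(d_o+d_i))² = 0.139
δf = √((∂f/∂d_o · δd_o)² + (∂f/∂d_i · δd_i)²) = √(0.0452 + 0.263) = 0.556 cm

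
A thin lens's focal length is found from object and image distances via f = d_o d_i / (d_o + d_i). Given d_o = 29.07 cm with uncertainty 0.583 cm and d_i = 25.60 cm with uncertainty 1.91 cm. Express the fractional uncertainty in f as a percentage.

∂f/∂d_o = (d_i/(d_o+d_i))² = 0.219;  ∂f/∂d_i = (d_o/(d_o+d_i))² = 0.283
δf = √((∂f/∂d_o · δd_o)² + (∂f/∂d_i · δd_i)²) = √(0.0163 + 0.292) = 0.555 cm
f = 13.61 cm, so δf/f = 0.555/13.61 = 0.0408.

4.08%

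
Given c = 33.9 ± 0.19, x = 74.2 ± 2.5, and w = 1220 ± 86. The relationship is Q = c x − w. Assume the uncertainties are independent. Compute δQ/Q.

0.0938

Let p = c·x = 2520. δp/p = √((1·δc/c)² + (1·δx/x)²) = √(3.14e-05 + 0.00114) = 0.0342, so δp = 85.9.
Q = p − w: δQ = √(δp² + δw²) = √(7380 + 7400) = 122
Q = 1300, so δQ/Q = 122/1300 = 0.0938.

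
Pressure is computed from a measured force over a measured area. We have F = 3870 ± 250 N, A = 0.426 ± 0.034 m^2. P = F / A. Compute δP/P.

Each factor contributes (exponent × relative error)² to (δP/P)²:
  (1·δF/F)² = (1×0.0646)² = 0.00417;  (-1·δA/A)² = (-1×0.0798)² = 0.00637
δP/P = √(0.0105) = 0.103

0.103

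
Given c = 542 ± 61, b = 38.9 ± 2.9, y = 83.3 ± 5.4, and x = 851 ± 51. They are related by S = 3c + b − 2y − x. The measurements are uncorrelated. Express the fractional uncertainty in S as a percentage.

Sums and differences: (δS)² = Σ (cᵢ δxᵢ)².
  (3·δc)² = 33500;  (δb)² = 8.41;  (2·δy)² = 117;  (δx)² = 2600
δS = √(36200) = 190
S = 647, so δS/S = 190/647 = 0.294.

29.4%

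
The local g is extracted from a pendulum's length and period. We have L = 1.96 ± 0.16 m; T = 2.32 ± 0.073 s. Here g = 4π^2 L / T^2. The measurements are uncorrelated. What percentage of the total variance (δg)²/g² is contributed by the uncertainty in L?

(δg/g)² = (1·δL/L)² + (-2·δT/T)²
  L term: (1×0.0816)² = 0.00666
  T term: (-2×0.0315)² = 0.00396
Total = 0.0106. Share from L = 0.00666/0.0106 = 0.627.

62.7%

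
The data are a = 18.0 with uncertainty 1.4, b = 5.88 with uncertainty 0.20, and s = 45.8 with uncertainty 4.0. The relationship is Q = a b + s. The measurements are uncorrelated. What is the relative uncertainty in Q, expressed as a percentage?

Let p = a·b = 106. δp/p = √((1·δa/a)² + (1·δb/b)²) = √(0.00605 + 0.00116) = 0.0849, so δp = 8.98.
Q = p + s: δQ = √(δp² + δs²) = √(80.7 + 16.0) = 9.83
Q = 152, so δQ/Q = 9.83/152 = 0.0649.

6.49%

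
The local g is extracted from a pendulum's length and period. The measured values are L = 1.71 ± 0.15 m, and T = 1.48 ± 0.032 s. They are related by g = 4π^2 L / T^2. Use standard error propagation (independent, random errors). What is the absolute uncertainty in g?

Products/powers → add relative errors in quadrature, weighted by exponent:
  (1·δL/L)² = (1×0.0877)² = 0.00769;  (-2·δT/T)² = (-2×0.0216)² = 0.00187
δg/g = √(0.00956) = 0.0978
g = 30.8 m/s^2, so δg = 0.0978 × 30.8 = 3.01 m/s^2.

3.01 m/s^2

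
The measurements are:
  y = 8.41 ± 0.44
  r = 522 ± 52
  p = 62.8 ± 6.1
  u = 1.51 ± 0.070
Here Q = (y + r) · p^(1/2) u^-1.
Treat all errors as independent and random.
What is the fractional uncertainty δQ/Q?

0.119

Let w = y + r = 530. δw = √(δy² + δr²) = √(0.194 + 2700) = 52.0, so δw/w = 0.0980.
Q is then a monomial in w, p, u:
δQ/Q = √((δw/w)² + (½·δp/p)² + (-1·δu/u)²) = √(0.00961 + 0.00236 + 0.00215) = 0.119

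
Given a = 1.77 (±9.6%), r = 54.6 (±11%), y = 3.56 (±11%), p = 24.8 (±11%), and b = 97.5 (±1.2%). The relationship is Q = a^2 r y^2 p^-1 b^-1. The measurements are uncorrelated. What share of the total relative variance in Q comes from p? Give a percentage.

(δQ/Q)² = (2·δa/a)² + (1·δr/r)² + (2·δy/y)² + (-1·δp/p)² + (-1·δb/b)²
  a term: (2×0.0960)² = 0.0369
  r term: (1×0.110)² = 0.0121
  y term: (2×0.110)² = 0.0484
  p term: (-1×0.110)² = 0.0121
  b term: (-1×0.0120)² = 0.000144
Total = 0.110. Share from p = 0.0121/0.110 = 0.110.

11.0%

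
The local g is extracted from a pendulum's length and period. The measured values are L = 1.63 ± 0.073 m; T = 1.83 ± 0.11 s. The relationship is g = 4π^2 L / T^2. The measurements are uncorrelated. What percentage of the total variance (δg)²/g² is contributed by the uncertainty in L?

12.2%

(δg/g)² = (1·δL/L)² + (-2·δT/T)²
  L term: (1×0.0448)² = 0.00201
  T term: (-2×0.0601)² = 0.0145
Total = 0.0165. Share from L = 0.00201/0.0165 = 0.122.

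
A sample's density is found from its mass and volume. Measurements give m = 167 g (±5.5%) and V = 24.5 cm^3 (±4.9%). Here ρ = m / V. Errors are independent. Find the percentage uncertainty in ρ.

7.37%

For a monomial ρ ∝ m, V^-1, fractional errors add in quadrature:
  (1·δm/m)² = (1×0.0550)² = 0.00302;  (-1·δV/V)² = (-1×0.0490)² = 0.00240
δρ/ρ = √(0.00543) = 0.0737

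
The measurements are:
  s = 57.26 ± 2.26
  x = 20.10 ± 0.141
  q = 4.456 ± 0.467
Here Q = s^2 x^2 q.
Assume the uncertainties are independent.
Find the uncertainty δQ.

7.79e+05

Relative error in a monomial: (δQ/Q)² = Σ (nᵢ · δxᵢ/xᵢ)².
  (2·δs/s)² = (2×0.0395)² = 0.00623;  (2·δx/x)² = (2×0.00701)² = 0.000197;  (1·δq/q)² = (1×0.105)² = 0.0110
δQ/Q = √(0.0174) = 0.132
Q = 5.903e+06, so δQ = 0.132 × 5.903e+06 = 7.79e+05.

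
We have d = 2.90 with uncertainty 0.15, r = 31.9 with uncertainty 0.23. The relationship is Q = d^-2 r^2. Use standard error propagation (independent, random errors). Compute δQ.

Each factor contributes (exponent × relative error)² to (δQ/Q)²:
  (-2·δd/d)² = (-2×0.0517)² = 0.0107;  (2·δr/r)² = (2×0.00721)² = 0.000208
δQ/Q = √(0.0109) = 0.104
Q = 121, so δQ = 0.104 × 121 = 12.6.

12.6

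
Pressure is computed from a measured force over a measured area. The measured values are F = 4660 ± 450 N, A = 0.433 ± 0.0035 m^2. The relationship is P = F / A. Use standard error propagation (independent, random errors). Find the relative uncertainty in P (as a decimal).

0.0969

Products/powers → add relative errors in quadrature, weighted by exponent:
  (1·δF/F)² = (1×0.0966)² = 0.00933;  (-1·δA/A)² = (-1×0.00808)² = 6.53e-05
δP/P = √(0.00939) = 0.0969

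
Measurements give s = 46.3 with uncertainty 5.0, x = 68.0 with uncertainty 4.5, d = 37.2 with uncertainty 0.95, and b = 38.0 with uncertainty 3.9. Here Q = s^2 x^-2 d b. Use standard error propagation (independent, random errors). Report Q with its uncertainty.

Since Q is a product/quotient, work with relative uncertainties:
  (2·δs/s)² = (2×0.108)² = 0.0466;  (-2·δx/x)² = (-2×0.0662)² = 0.0175;  (1·δd/d)² = (1×0.0255)² = 0.000652;  (1·δb/b)² = (1×0.103)² = 0.0105
δQ/Q = √(0.0754) = 0.275
Q = 655, so δQ = 0.275 × 655 = 180.

655 ± 180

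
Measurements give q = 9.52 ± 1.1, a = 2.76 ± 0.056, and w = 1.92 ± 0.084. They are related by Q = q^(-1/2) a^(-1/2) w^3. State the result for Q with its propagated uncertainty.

Relative error in a monomial: (δQ/Q)² = Σ (nᵢ · δxᵢ/xᵢ)².
  (−½·δq/q)² = (-0.5×0.116)² = 0.00334;  (−½·δa/a)² = (-0.5×0.0203)² = 0.000103;  (3·δw/w)² = (3×0.0438)² = 0.0172
δQ/Q = √(0.0207) = 0.144
Q = 1.38, so δQ = 0.144 × 1.38 = 0.199.

1.38 ± 0.199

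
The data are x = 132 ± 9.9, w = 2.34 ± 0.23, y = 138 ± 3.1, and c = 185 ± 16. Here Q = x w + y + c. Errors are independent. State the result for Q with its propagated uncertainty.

Let p = x·w = 309. δp/p = √((1·δx/x)² + (1·δw/w)²) = √(0.00562 + 0.00966) = 0.124, so δp = 38.2.
Q = p + y + c: δQ = √(δp² + δy² + δc²) = √(1460 + 9.61 + 256) = 41.5
Q = 632.

632 ± 41.5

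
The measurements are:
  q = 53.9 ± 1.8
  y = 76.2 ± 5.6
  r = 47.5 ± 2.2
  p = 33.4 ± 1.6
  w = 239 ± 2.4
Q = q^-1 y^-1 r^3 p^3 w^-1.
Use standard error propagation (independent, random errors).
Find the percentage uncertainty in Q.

21.6%

Since Q is a product/quotient, work with relative uncertainties:
  (-1·δq/q)² = (-1×0.0334)² = 0.00112;  (-1·δy/y)² = (-1×0.0735)² = 0.00540;  (3·δr/r)² = (3×0.0463)² = 0.0193;  (3·δp/p)² = (3×0.0479)² = 0.0207;  (-1·δw/w)² = (-1×0.0100)² = 0.000101
δQ/Q = √(0.0466) = 0.216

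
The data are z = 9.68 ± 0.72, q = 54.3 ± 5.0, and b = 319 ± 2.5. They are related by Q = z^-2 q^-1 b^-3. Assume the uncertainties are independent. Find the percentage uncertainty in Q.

17.7%

For a monomial Q ∝ z^-2, q^-1, b^-3, fractional errors add in quadrature:
  (-2·δz/z)² = (-2×0.0744)² = 0.0221;  (-1·δq/q)² = (-1×0.0921)² = 0.00848;  (-3·δb/b)² = (-3×0.00784)² = 0.000553
δQ/Q = √(0.0312) = 0.177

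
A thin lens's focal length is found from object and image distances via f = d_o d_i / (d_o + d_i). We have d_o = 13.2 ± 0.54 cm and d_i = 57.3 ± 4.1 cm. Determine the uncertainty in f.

0.385 cm

∂f/∂d_o = (d_i/(d_o+d_i))² = 0.661;  ∂f/∂d_i = (d_o/(d_o+d_i))² = 0.0351
δf = √((∂f/∂d_o · δd_o)² + (∂f/∂d_i · δd_i)²) = √(0.127 + 0.0207) = 0.385 cm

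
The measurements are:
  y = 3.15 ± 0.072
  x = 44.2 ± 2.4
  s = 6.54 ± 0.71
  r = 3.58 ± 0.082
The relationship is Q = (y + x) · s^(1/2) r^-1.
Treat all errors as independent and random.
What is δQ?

2.63

Let u = y + x = 47.4. δu = √(δy² + δx²) = √(0.00518 + 5.76) = 2.40, so δu/u = 0.0507.
Q is then a monomial in u, s, r:
δQ/Q = √((δu/u)² + (½·δs/s)² + (-1·δr/r)²) = √(0.00257 + 0.00295 + 0.000525) = 0.0777
Q = 33.8, so δQ = 0.0777 × 33.8 = 2.63.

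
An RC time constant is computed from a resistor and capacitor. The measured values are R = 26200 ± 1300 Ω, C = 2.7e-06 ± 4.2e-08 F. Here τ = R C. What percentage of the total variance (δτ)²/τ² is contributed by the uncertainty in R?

91.1%

(δτ/τ)² = (1·δR/R)² + (1·δC/C)²
  R term: (1×0.0496)² = 0.00246
  C term: (1×0.0156)² = 0.000242
Total = 0.00270. Share from R = 0.00246/0.00270 = 0.911.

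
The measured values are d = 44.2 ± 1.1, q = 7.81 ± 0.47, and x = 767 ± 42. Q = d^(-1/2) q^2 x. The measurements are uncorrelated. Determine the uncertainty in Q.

935

For a monomial Q ∝ d^(-1/2), q^2, x, fractional errors add in quadrature:
  (−½·δd/d)² = (-0.5×0.0249)² = 0.000155;  (2·δq/q)² = (2×0.0602)² = 0.0145;  (1·δx/x)² = (1×0.0548)² = 0.00300
δQ/Q = √(0.0176) = 0.133
Q = 7040, so δQ = 0.133 × 7040 = 935.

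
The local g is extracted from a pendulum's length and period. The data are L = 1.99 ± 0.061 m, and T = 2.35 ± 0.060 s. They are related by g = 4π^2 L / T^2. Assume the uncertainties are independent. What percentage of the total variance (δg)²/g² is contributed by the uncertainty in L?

26.5%

(δg/g)² = (1·δL/L)² + (-2·δT/T)²
  L term: (1×0.0307)² = 0.000940
  T term: (-2×0.0255)² = 0.00261
Total = 0.00355. Share from L = 0.000940/0.00355 = 0.265.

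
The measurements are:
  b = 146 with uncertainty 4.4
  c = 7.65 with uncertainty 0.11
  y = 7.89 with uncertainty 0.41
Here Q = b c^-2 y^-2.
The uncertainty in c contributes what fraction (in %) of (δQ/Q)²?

(δQ/Q)² = (1·δb/b)² + (-2·δc/c)² + (-2·δy/y)²
  b term: (1×0.0301)² = 0.000908
  c term: (-2×0.0144)² = 0.000827
  y term: (-2×0.0520)² = 0.0108
Total = 0.0125. Share from c = 0.000827/0.0125 = 0.0660.

6.60%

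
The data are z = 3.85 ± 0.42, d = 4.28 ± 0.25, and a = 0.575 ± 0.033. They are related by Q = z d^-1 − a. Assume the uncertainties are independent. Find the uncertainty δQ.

Let p = z·d^-1 = 0.900. δp/p = √((1·δz/z)² + (-1·δd/d)²) = √(0.0119 + 0.00341) = 0.124, so δp = 0.111.
Q = p − a: δQ = √(δp² + δa²) = √(0.0124 + 0.00109) = 0.116

0.116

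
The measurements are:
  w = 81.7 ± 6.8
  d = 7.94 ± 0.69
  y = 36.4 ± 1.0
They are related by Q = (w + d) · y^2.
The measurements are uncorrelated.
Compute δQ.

Let u = w + d = 89.6. δu = √(δw² + δd²) = √(46.2 + 0.476) = 6.83, so δu/u = 0.0762.
Q is then a monomial in u, y:
δQ/Q = √((δu/u)² + (2·δy/y)²) = √(0.00581 + 0.00302) = 0.0940
Q = 1.19e+05, so δQ = 0.0940 × 1.19e+05 = 11200.

11200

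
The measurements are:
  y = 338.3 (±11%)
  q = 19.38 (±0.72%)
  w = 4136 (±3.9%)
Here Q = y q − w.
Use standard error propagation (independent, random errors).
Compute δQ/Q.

Let p = y·q = 6556. δp/p = √((1·δy/y)² + (1·δq/q)²) = √(0.0121 + 5.18e-05) = 0.110, so δp = 723.
Q = p − w: δQ = √(δp² + δw²) = √(5.22e+05 + 26000) = 741
Q = 2420, so δQ/Q = 741/2420 = 0.306.

0.306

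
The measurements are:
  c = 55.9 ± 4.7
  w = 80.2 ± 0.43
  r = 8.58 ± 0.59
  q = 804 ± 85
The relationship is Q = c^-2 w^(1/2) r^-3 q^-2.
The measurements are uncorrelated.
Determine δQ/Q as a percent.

Each factor contributes (exponent × relative error)² to (δQ/Q)²:
  (-2·δc/c)² = (-2×0.0841)² = 0.0283;  (½·δw/w)² = (0.5×0.00536)² = 7.19e-06;  (-3·δr/r)² = (-3×0.0688)² = 0.0426;  (-2·δq/q)² = (-2×0.106)² = 0.0447
δQ/Q = √(0.116) = 0.340

34.0%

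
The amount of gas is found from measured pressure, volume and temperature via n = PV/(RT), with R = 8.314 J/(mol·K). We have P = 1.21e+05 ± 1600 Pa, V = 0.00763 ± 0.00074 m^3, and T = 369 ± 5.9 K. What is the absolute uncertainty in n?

0.0298 mol

Since n is a product/quotient, work with relative uncertainties:
  (1·δP/P)² = (1×0.0132)² = 0.000175;  (1·δV/V)² = (1×0.0970)² = 0.00941;  (-1·δT/T)² = (-1×0.0160)² = 0.000256
δn/n = √(0.00984) = 0.0992
n = 0.301 mol, so δn = 0.0992 × 0.301 = 0.0298 mol.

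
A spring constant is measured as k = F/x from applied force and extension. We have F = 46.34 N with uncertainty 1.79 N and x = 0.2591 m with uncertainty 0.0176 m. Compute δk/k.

0.0781

For a monomial k ∝ F, x^-1, fractional errors add in quadrature:
  (1·δF/F)² = (1×0.0386)² = 0.00149;  (-1·δx/x)² = (-1×0.0679)² = 0.00461
δk/k = √(0.00611) = 0.0781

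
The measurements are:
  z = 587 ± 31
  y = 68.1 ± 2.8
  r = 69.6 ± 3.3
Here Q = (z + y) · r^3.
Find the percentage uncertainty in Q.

Let u = z + y = 655. δu = √(δz² + δy²) = √(961 + 7.84) = 31.1, so δu/u = 0.0475.
Q is then a monomial in u, r:
δQ/Q = √((δu/u)² + (3·δr/r)²) = √(0.00226 + 0.0202) = 0.150

15.0%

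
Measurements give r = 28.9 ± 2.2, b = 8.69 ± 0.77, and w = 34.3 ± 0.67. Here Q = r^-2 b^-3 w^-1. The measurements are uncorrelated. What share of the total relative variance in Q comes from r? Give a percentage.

(δQ/Q)² = (-2·δr/r)² + (-3·δb/b)² + (-1·δw/w)²
  r term: (-2×0.0761)² = 0.0232
  b term: (-3×0.0886)² = 0.0707
  w term: (-1×0.0195)² = 0.000382
Total = 0.0942. Share from r = 0.0232/0.0942 = 0.246.

24.6%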